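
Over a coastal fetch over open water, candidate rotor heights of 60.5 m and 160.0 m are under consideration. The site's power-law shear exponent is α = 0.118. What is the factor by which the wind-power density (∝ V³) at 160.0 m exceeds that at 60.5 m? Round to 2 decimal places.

Speed ratio: V_B/V_A = (z_B/z_A)^α = (160.0/60.5)^0.118 = (2.6446)^0.118 = 1.12160
Power-density ratio: P_B/P_A = (V_B/V_A)³ = (1.12160)³ = 1.41097

1.41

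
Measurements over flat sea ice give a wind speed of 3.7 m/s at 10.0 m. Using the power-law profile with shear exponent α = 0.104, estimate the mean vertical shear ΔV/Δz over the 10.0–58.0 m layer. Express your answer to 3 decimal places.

Power law: V₂ = V₁ · (z₂/z₁)^α = 3.7 × (5.8000)^0.104 = 4.4422 m/s
ΔV/Δz = (4.4422 − 3.7)/(58.0 − 10.0) = 0.7422/48.0000 = 0.01546 m/s/m

0.015 m/s/m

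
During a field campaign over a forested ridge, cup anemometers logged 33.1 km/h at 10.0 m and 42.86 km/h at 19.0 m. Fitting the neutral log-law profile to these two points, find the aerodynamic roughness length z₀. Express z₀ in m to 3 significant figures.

z₀ ≈ 1.13 m

Log law: V(z) ∝ ln(z/z₀). With r = V₁/V₂ = 33.1/42.86 = 0.77228,
r · ln(z₂/z₀) = ln(z₁/z₀) ⇒ ln z₀ = (ln z₁ − r·ln z₂)/(1 − r)
ln z₀ = (2.30259 − 0.77228×2.94444) / 0.22772 = 0.1258
z₀ = exp(0.1258) = 1.134 m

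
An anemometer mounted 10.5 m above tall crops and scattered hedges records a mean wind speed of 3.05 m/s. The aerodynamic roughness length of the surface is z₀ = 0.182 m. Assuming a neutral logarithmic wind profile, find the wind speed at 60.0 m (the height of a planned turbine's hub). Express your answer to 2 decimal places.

4.36 m/s

Log law: V(z) ∝ ln(z/z₀), so V₂/V₁ = ln(z₂/z₀) / ln(z₁/z₀).
ln(60.0/0.182) = 5.7981, ln(10.5/0.182) = 4.0551
V₂ = 3.05 × 5.7981/4.0551 = 3.05 × 1.4298 = 4.3609 m/s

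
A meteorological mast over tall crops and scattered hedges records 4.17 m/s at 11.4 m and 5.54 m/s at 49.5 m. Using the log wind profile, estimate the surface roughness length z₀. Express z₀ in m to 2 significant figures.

z₀ ≈ 0.13 m

Log law: V(z) ∝ ln(z/z₀). With r = V₁/V₂ = 4.17/5.54 = 0.75271,
r · ln(z₂/z₀) = ln(z₁/z₀) ⇒ ln z₀ = (ln z₁ − r·ln z₂)/(1 − r)
ln z₀ = (2.43361 − 0.75271×3.90197) / 0.24729 = -2.0358
z₀ = exp(-2.0358) = 0.1306 m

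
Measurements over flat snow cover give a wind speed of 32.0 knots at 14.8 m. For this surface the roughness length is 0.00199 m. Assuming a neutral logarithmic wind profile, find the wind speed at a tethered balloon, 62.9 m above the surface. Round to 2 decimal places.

Log law: V(z) ∝ ln(z/z₀), so V₂/V₁ = ln(z₂/z₀) / ln(z₁/z₀).
ln(62.9/0.00199) = 10.3612, ln(14.8/0.00199) = 8.9142
V₂ = 32.0 × 10.3612/8.9142 = 32.0 × 1.1623 = 37.1941 knots

37.19 knots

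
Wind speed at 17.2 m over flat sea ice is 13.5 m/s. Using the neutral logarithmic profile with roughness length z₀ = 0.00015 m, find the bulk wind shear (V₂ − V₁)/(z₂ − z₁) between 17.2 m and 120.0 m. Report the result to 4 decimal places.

0.0219 m/s/m

Log law: V₂ = V₁ · ln(z₂/z₀)/ln(z₁/z₀) = 13.5 × 13.5924/11.6498 = 15.7511 m/s
ΔV/Δz = (15.7511 − 13.5)/(120.0 − 17.2) = 2.2511/102.8000 = 0.02190 m/s/m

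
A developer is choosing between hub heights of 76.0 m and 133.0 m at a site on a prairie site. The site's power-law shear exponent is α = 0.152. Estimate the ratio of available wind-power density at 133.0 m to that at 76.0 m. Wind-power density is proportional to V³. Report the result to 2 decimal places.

1.29

Speed ratio: V_B/V_A = (z_B/z_A)^α = (133.0/76.0)^0.152 = (1.7500)^0.152 = 1.08878
Power-density ratio: P_B/P_A = (V_B/V_A)³ = (1.08878)³ = 1.29070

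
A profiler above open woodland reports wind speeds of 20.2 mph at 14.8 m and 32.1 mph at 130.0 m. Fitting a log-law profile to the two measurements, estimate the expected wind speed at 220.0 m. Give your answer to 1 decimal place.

Log law: V ∝ ln(z/z₀). From the pair, with r = V₁/V₂ = 0.62928,
ln z₀ = (ln z₁ − r·ln z₂)/(1 − r) = (2.6946 − 0.62928×4.8675)/0.37072 = -0.9938 → z₀ = 0.3702 m
V₃ = V₁ · ln(z₃/z₀)/ln(z₁/z₀) = 20.2 × 6.3875/3.6885 = 34.9812 mph

35.0 mph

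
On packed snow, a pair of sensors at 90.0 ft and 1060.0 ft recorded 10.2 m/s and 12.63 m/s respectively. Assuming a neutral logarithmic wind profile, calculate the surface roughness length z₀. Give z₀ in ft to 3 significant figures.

z₀ ≈ 0.00287 ft

Log law: V(z) ∝ ln(z/z₀). With r = V₁/V₂ = 10.2/12.63 = 0.80760,
r · ln(z₂/z₀) = ln(z₁/z₀) ⇒ ln z₀ = (ln z₁ − r·ln z₂)/(1 − r)
ln z₀ = (4.49981 − 0.80760×6.96602) / 0.19240 = -5.8522
z₀ = exp(-5.8522) = 0.002874 ft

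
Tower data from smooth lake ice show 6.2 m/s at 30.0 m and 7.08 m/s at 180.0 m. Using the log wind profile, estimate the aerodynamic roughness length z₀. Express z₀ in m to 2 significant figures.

Log law: V(z) ∝ ln(z/z₀). With r = V₁/V₂ = 6.2/7.08 = 0.87571,
r · ln(z₂/z₀) = ln(z₁/z₀) ⇒ ln z₀ = (ln z₁ − r·ln z₂)/(1 − r)
ln z₀ = (3.40120 − 0.87571×5.19296) / 0.12429 = -9.2226
z₀ = exp(-9.2226) = 0.00009879 m

z₀ ≈ 0.000099 m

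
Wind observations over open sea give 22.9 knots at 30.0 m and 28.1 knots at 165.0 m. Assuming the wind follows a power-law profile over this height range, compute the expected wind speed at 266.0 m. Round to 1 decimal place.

29.8 knots

First find α: α = ln(V₂/V₁)/ln(z₂/z₁) = ln(28.1/22.9)/ln(165.0/30.0) = 0.20463/1.70475 = 0.1200
Extrapolate from 165.0 m to 266.0 m: V₃ = 28.1 × (266.0/165.0)^0.1200 = 28.1 × 1.0590 = 29.7579 knots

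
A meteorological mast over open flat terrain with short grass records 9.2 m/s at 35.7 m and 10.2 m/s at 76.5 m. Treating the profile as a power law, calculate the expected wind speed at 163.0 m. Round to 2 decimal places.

First find α: α = ln(V₂/V₁)/ln(z₂/z₁) = ln(10.2/9.2)/ln(76.5/35.7) = 0.10318/0.76214 = 0.1354
Extrapolate from 76.5 m to 163.0 m: V₃ = 10.2 × (163.0/76.5)^0.1354 = 10.2 × 1.1078 = 11.3000 m/s

11.30 m/s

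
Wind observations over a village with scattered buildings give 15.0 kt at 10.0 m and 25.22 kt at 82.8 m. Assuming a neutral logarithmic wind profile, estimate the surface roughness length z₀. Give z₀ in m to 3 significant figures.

Log law: V(z) ∝ ln(z/z₀). With r = V₁/V₂ = 15.0/25.22 = 0.59477,
r · ln(z₂/z₀) = ln(z₁/z₀) ⇒ ln z₀ = (ln z₁ − r·ln z₂)/(1 − r)
ln z₀ = (2.30259 − 0.59477×4.41643) / 0.40523 = -0.7999
z₀ = exp(-0.7999) = 0.4494 m

z₀ ≈ 0.449 m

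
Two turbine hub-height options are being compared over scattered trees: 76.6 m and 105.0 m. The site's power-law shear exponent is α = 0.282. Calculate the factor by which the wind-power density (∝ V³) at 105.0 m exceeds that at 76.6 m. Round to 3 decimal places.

1.306

Speed ratio: V_B/V_A = (z_B/z_A)^α = (105.0/76.6)^0.282 = (1.3708)^0.282 = 1.09301
Power-density ratio: P_B/P_A = (V_B/V_A)³ = (1.09301)³ = 1.30578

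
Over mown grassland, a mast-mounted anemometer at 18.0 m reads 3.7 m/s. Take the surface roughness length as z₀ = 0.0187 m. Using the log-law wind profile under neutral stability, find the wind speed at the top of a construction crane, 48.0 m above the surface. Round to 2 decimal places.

Log law: V(z) ∝ ln(z/z₀), so V₂/V₁ = ln(z₂/z₀) / ln(z₁/z₀).
ln(48.0/0.0187) = 7.8504, ln(18.0/0.0187) = 6.8696
V₂ = 3.7 × 7.8504/6.8696 = 3.7 × 1.1428 = 4.2283 m/s

4.23 m/s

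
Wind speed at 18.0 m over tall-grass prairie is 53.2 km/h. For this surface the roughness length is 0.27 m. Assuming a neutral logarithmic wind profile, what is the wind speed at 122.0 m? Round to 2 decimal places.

Log law: V(z) ∝ ln(z/z₀), so V₂/V₁ = ln(z₂/z₀) / ln(z₁/z₀).
ln(122.0/0.27) = 6.1134, ln(18.0/0.27) = 4.1997
V₂ = 53.2 × 6.1134/4.1997 = 53.2 × 1.4557 = 77.4413 km/h

77.44 km/h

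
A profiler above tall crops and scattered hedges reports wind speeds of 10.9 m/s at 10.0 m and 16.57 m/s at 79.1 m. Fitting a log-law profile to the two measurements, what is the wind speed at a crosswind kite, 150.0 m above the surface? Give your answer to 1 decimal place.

Log law: V ∝ ln(z/z₀). From the pair, with r = V₁/V₂ = 0.65782,
ln z₀ = (ln z₁ − r·ln z₂)/(1 − r) = (2.3026 − 0.65782×4.3707)/0.34218 = -1.6732 → z₀ = 0.1876 m
V₃ = V₁ · ln(z₃/z₀)/ln(z₁/z₀) = 10.9 × 6.6838/3.9758 = 18.3244 m/s

18.3 m/s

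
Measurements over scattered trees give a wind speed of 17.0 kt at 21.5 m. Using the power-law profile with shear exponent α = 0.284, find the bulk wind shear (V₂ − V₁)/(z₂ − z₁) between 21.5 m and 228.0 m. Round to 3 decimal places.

Power law: V₂ = V₁ · (z₂/z₁)^α = 17.0 × (10.6047)^0.284 = 33.2422 kt
ΔV/Δz = (33.2422 − 17.0)/(228.0 − 21.5) = 16.2422/206.5000 = 0.07865 kt/m

0.079 kt/m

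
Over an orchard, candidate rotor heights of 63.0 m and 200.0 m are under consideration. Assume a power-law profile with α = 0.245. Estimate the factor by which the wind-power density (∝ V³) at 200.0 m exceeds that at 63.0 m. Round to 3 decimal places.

Speed ratio: V_B/V_A = (z_B/z_A)^α = (200.0/63.0)^0.245 = (3.1746)^0.245 = 1.32713
Power-density ratio: P_B/P_A = (V_B/V_A)³ = (1.32713)³ = 2.33745

2.337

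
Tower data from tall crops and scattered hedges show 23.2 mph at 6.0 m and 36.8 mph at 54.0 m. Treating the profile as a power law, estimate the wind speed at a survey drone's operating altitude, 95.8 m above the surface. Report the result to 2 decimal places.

First find α: α = ln(V₂/V₁)/ln(z₂/z₁) = ln(36.8/23.2)/ln(54.0/6.0) = 0.46135/2.19722 = 0.2100
Extrapolate from 54.0 m to 95.8 m: V₃ = 36.8 × (95.8/54.0)^0.2100 = 36.8 × 1.1279 = 41.5072 mph

41.51 mph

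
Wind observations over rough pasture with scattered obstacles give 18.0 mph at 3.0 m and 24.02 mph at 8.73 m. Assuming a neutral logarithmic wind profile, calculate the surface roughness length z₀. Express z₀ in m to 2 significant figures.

Log law: V(z) ∝ ln(z/z₀). With r = V₁/V₂ = 18.0/24.02 = 0.74938,
r · ln(z₂/z₀) = ln(z₁/z₀) ⇒ ln z₀ = (ln z₁ − r·ln z₂)/(1 − r)
ln z₀ = (1.09861 − 0.74938×2.16677) / 0.25062 = -2.0952
z₀ = exp(-2.0952) = 0.1230 m

z₀ ≈ 0.12 m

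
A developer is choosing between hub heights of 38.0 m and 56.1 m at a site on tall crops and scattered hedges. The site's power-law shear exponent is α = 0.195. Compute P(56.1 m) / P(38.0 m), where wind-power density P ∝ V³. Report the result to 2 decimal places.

Speed ratio: V_B/V_A = (z_B/z_A)^α = (56.1/38.0)^0.195 = (1.4763)^0.195 = 1.07892
Power-density ratio: P_B/P_A = (V_B/V_A)³ = (1.07892)³ = 1.25594

1.26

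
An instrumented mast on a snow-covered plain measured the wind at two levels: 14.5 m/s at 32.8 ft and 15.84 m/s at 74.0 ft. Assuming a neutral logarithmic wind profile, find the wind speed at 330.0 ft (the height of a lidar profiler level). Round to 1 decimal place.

18.3 m/s

Log law: V ∝ ln(z/z₀). From the pair, with r = V₁/V₂ = 0.91540,
ln z₀ = (ln z₁ − r·ln z₂)/(1 − r) = (3.4904 − 0.91540×4.3041)/0.08460 = -5.3138 → z₀ = 0.004923 ft
V₃ = V₁ · ln(z₃/z₀)/ln(z₁/z₀) = 14.5 × 11.1129/8.8043 = 18.3022 m/s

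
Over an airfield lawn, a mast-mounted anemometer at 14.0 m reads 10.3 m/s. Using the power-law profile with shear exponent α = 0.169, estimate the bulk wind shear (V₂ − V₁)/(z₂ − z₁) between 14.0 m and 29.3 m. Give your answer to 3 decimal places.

0.089 m/s/m

Power law: V₂ = V₁ · (z₂/z₁)^α = 10.3 × (2.0929)^0.169 = 11.6692 m/s
ΔV/Δz = (11.6692 − 10.3)/(29.3 − 14.0) = 1.3692/15.3000 = 0.08949 m/s/m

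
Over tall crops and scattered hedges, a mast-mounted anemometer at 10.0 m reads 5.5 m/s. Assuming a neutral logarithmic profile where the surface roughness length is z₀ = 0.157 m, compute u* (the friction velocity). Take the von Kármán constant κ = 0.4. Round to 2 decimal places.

u* ≈ 0.53 m/s

Log law: V(z) = (u*/κ) · ln(z/z₀) ⇒ u* = κ · V / ln(z/z₀)
u* = 0.4 × 5.5 / ln(10.0/0.157) = 0.4 × 5.5 / 4.1541
   = 2.2000 / 4.1541 = 0.5296 m/s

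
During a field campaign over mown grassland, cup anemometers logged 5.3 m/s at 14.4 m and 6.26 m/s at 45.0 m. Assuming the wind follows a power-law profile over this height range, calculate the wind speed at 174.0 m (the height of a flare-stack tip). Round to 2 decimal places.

First find α: α = ln(V₂/V₁)/ln(z₂/z₁) = ln(6.26/5.3)/ln(45.0/14.4) = 0.16647/1.13943 = 0.1461
Extrapolate from 45.0 m to 174.0 m: V₃ = 6.26 × (174.0/45.0)^0.1461 = 6.26 × 1.2185 = 7.6276 m/s

7.63 m/s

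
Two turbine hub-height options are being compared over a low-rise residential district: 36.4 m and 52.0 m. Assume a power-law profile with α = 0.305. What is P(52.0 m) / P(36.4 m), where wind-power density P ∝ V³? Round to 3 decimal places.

Speed ratio: V_B/V_A = (z_B/z_A)^α = (52.0/36.4)^0.305 = (1.4286)^0.305 = 1.11492
Power-density ratio: P_B/P_A = (V_B/V_A)³ = (1.11492)³ = 1.38591

1.386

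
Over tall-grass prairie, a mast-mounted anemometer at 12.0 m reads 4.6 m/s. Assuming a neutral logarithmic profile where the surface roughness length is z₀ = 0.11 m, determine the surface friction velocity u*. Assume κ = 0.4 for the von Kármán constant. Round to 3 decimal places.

u* ≈ 0.392 m/s

Log law: V(z) = (u*/κ) · ln(z/z₀) ⇒ u* = κ · V / ln(z/z₀)
u* = 0.4 × 4.6 / ln(12.0/0.11) = 0.4 × 4.6 / 4.6922
   = 1.8400 / 4.6922 = 0.3921 m/s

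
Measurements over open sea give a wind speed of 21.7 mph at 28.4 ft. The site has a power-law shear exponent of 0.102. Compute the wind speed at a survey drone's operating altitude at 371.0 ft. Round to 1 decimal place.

28.2 mph

Power-law profile: V₂ = V₁ · (z₂/z₁)^α
V₂ = 21.7 × (371.0/28.4)^0.102 = 21.7 × (13.0634)^0.102
    = 21.7 × 1.2997 = 28.2031 mph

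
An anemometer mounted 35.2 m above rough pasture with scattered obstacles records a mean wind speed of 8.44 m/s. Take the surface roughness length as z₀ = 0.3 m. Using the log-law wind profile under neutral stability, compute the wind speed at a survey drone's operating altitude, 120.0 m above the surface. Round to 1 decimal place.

Log law: V(z) ∝ ln(z/z₀), so V₂/V₁ = ln(z₂/z₀) / ln(z₁/z₀).
ln(120.0/0.3) = 5.9915, ln(35.2/0.3) = 4.7650
V₂ = 8.44 × 5.9915/4.7650 = 8.44 × 1.2574 = 10.6123 m/s

10.6 m/s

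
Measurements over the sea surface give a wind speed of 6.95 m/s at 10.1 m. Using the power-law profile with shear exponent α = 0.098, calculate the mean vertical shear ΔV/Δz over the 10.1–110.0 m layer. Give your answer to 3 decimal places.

Power law: V₂ = V₁ · (z₂/z₁)^α = 6.95 × (10.8911)^0.098 = 8.7825 m/s
ΔV/Δz = (8.7825 − 6.95)/(110.0 − 10.1) = 1.8325/99.9000 = 0.01834 m/s/m

0.018 m/s/m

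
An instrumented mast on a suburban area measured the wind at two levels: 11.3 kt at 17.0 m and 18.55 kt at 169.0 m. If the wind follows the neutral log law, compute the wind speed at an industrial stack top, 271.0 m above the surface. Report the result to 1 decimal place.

20.0 kt

Log law: V ∝ ln(z/z₀). From the pair, with r = V₁/V₂ = 0.60916,
ln z₀ = (ln z₁ − r·ln z₂)/(1 − r) = (2.8332 − 0.60916×5.1299)/0.39084 = -0.7464 → z₀ = 0.4740 m
V₃ = V₁ · ln(z₃/z₀)/ln(z₁/z₀) = 11.3 × 6.3486/3.5797 = 20.0407 kt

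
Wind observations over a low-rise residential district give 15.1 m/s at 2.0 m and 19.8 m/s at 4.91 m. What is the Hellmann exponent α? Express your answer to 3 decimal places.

Power law: V₂/V₁ = (z₂/z₁)^α ⇒ α = ln(V₂/V₁) / ln(z₂/z₁)
α = ln(19.8/15.1) / ln(4.91/2.0) = ln(1.3113) / ln(2.4550)
  = 0.27099 / 0.89813 = 0.30172

α ≈ 0.302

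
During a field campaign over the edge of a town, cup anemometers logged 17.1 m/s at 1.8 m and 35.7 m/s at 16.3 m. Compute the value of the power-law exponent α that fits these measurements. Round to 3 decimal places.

Power law: V₂/V₁ = (z₂/z₁)^α ⇒ α = ln(V₂/V₁) / ln(z₂/z₁)
α = ln(35.7/17.1) / ln(16.3/1.8) = ln(2.0877) / ln(9.0556)
  = 0.73607 / 2.20338 = 0.33407

α ≈ 0.334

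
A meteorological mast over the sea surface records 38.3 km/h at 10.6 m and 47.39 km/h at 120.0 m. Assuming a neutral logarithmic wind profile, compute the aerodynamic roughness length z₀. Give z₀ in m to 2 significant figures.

z₀ ≈ 0.00038 m

Log law: V(z) ∝ ln(z/z₀). With r = V₁/V₂ = 38.3/47.39 = 0.80819,
r · ln(z₂/z₀) = ln(z₁/z₀) ⇒ ln z₀ = (ln z₁ − r·ln z₂)/(1 − r)
ln z₀ = (2.36085 − 0.80819×4.78749) / 0.19181 = -7.8636
z₀ = exp(-7.8636) = 0.0003845 m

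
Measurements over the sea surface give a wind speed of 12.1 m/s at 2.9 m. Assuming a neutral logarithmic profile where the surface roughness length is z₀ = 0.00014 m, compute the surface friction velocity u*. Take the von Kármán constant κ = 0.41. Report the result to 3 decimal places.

Log law: V(z) = (u*/κ) · ln(z/z₀) ⇒ u* = κ · V / ln(z/z₀)
u* = 0.41 × 12.1 / ln(2.9/0.00014) = 0.41 × 12.1 / 9.9386
   = 4.9610 / 9.9386 = 0.4992 m/s

u* ≈ 0.499 m/s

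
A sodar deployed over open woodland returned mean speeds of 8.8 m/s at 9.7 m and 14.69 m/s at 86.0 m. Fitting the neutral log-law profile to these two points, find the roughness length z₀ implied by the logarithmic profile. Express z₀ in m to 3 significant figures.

z₀ ≈ 0.372 m

Log law: V(z) ∝ ln(z/z₀). With r = V₁/V₂ = 8.8/14.69 = 0.59905,
r · ln(z₂/z₀) = ln(z₁/z₀) ⇒ ln z₀ = (ln z₁ − r·ln z₂)/(1 − r)
ln z₀ = (2.27213 − 0.59905×4.45435) / 0.40095 = -0.9882
z₀ = exp(-0.9882) = 0.3722 m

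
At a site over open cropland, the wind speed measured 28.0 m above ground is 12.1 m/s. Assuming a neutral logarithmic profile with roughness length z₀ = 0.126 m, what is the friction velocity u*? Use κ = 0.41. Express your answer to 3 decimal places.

u* ≈ 0.918 m/s

Log law: V(z) = (u*/κ) · ln(z/z₀) ⇒ u* = κ · V / ln(z/z₀)
u* = 0.41 × 12.1 / ln(28.0/0.126) = 0.41 × 12.1 / 5.4037
   = 4.9610 / 5.4037 = 0.9181 m/s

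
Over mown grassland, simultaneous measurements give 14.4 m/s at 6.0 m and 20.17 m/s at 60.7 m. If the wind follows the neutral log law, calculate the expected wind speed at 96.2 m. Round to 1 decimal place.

Log law: V ∝ ln(z/z₀). From the pair, with r = V₁/V₂ = 0.71393,
ln z₀ = (ln z₁ − r·ln z₂)/(1 − r) = (1.7918 − 0.71393×4.1059)/0.28607 = -3.9837 → z₀ = 0.01862 m
V₃ = V₁ · ln(z₃/z₀)/ln(z₁/z₀) = 14.4 × 8.5501/5.7754 = 21.3181 m/s

21.3 m/s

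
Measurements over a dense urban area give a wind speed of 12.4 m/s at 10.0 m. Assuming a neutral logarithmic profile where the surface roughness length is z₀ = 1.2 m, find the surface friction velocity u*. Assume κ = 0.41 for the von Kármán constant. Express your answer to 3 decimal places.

u* ≈ 2.398 m/s

Log law: V(z) = (u*/κ) · ln(z/z₀) ⇒ u* = κ · V / ln(z/z₀)
u* = 0.41 × 12.4 / ln(10.0/1.2) = 0.41 × 12.4 / 2.1203
   = 5.0840 / 2.1203 = 2.3978 m/s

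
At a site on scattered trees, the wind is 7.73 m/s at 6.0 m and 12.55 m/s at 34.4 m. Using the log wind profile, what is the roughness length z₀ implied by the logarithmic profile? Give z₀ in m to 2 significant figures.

z₀ ≈ 0.36 m

Log law: V(z) ∝ ln(z/z₀). With r = V₁/V₂ = 7.73/12.55 = 0.61594,
r · ln(z₂/z₀) = ln(z₁/z₀) ⇒ ln z₀ = (ln z₁ − r·ln z₂)/(1 − r)
ln z₀ = (1.79176 − 0.61594×3.53806) / 0.38406 = -1.0088
z₀ = exp(-1.0088) = 0.3646 m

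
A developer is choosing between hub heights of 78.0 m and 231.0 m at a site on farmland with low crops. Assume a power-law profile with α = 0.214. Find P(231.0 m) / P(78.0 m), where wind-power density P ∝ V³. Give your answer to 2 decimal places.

2.01

Speed ratio: V_B/V_A = (z_B/z_A)^α = (231.0/78.0)^0.214 = (2.9615)^0.214 = 1.26155
Power-density ratio: P_B/P_A = (V_B/V_A)³ = (1.26155)³ = 2.00777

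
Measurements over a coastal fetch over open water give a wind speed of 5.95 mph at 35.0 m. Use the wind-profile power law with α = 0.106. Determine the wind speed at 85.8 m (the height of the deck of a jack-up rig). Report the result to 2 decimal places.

6.54 mph

Power-law profile: V₂ = V₁ · (z₂/z₁)^α
V₂ = 5.95 × (85.8/35.0)^0.106 = 5.95 × (2.4514)^0.106
    = 5.95 × 1.0997 = 6.5433 mph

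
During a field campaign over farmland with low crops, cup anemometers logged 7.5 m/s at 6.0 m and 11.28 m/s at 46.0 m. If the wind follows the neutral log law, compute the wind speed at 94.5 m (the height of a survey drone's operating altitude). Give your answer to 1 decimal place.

12.6 m/s

Log law: V ∝ ln(z/z₀). From the pair, with r = V₁/V₂ = 0.66489,
ln z₀ = (ln z₁ − r·ln z₂)/(1 − r) = (1.7918 − 0.66489×3.8286)/0.33511 = -2.2497 → z₀ = 0.1054 m
V₃ = V₁ · ln(z₃/z₀)/ln(z₁/z₀) = 7.5 × 6.7983/4.0414 = 12.6161 m/s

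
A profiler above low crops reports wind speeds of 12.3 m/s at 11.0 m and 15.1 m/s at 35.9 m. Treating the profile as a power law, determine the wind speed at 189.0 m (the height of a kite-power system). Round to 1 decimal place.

20.1 m/s

First find α: α = ln(V₂/V₁)/ln(z₂/z₁) = ln(15.1/12.3)/ln(35.9/11.0) = 0.20510/1.18284 = 0.1734
Extrapolate from 35.9 m to 189.0 m: V₃ = 15.1 × (189.0/35.9)^0.1734 = 15.1 × 1.3338 = 20.1399 m/s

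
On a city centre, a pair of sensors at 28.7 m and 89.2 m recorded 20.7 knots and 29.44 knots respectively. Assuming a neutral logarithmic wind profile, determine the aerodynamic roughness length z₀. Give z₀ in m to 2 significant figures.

z₀ ≈ 2.0 m

Log law: V(z) ∝ ln(z/z₀). With r = V₁/V₂ = 20.7/29.44 = 0.70312,
r · ln(z₂/z₀) = ln(z₁/z₀) ⇒ ln z₀ = (ln z₁ − r·ln z₂)/(1 − r)
ln z₀ = (3.35690 − 0.70312×4.49088) / 0.29688 = 0.6711
z₀ = exp(0.6711) = 1.956 m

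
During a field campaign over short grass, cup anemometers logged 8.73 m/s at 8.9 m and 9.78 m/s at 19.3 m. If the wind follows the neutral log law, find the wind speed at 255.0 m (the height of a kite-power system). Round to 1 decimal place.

13.3 m/s

Log law: V ∝ ln(z/z₀). From the pair, with r = V₁/V₂ = 0.89264,
ln z₀ = (ln z₁ − r·ln z₂)/(1 − r) = (2.1861 − 0.89264×2.9601)/0.10736 = -4.2497 → z₀ = 0.01427 m
V₃ = V₁ · ln(z₃/z₀)/ln(z₁/z₀) = 8.73 × 9.7909/6.4357 = 13.2813 m/s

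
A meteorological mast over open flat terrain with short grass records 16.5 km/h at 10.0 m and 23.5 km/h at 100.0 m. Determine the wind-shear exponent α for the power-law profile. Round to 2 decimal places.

Power law: V₂/V₁ = (z₂/z₁)^α ⇒ α = ln(V₂/V₁) / ln(z₂/z₁)
α = ln(23.5/16.5) / ln(100.0/10.0) = ln(1.4242) / ln(10.0000)
  = 0.35364 / 2.30259 = 0.15358

α ≈ 0.15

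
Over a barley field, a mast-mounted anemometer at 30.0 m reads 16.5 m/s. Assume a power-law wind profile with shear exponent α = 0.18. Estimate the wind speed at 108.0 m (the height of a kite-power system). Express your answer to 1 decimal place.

Power-law profile: V₂ = V₁ · (z₂/z₁)^α
V₂ = 16.5 × (108.0/30.0)^0.18 = 16.5 × (3.6000)^0.18
    = 16.5 × 1.2593 = 20.7787 m/s

20.8 m/s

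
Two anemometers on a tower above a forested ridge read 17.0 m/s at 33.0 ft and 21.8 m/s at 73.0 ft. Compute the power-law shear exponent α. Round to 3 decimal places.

Power law: V₂/V₁ = (z₂/z₁)^α ⇒ α = ln(V₂/V₁) / ln(z₂/z₁)
α = ln(21.8/17.0) / ln(73.0/33.0) = ln(1.2824) / ln(2.2121)
  = 0.24870 / 0.79395 = 0.31324

α ≈ 0.313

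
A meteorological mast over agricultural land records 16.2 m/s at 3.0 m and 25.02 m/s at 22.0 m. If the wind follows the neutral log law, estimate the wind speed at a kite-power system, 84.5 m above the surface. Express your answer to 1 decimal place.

31.0 m/s

Log law: V ∝ ln(z/z₀). From the pair, with r = V₁/V₂ = 0.64748,
ln z₀ = (ln z₁ − r·ln z₂)/(1 − r) = (1.0986 − 0.64748×3.0910)/0.35252 = -2.5610 → z₀ = 0.07723 m
V₃ = V₁ · ln(z₃/z₀)/ln(z₁/z₀) = 16.2 × 6.9977/3.6596 = 30.9771 m/s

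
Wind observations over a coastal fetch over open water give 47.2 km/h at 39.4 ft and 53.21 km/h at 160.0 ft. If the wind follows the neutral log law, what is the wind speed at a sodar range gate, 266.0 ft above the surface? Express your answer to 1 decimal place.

Log law: V ∝ ln(z/z₀). From the pair, with r = V₁/V₂ = 0.88705,
ln z₀ = (ln z₁ − r·ln z₂)/(1 − r) = (3.6738 − 0.88705×5.0752)/0.11295 = -7.3323 → z₀ = 0.0006541 ft
V₃ = V₁ · ln(z₃/z₀)/ln(z₁/z₀) = 47.2 × 12.9158/11.0061 = 55.3900 km/h

55.4 km/h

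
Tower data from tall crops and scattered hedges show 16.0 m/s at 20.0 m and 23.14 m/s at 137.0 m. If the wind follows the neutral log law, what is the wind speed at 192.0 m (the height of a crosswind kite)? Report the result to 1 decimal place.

Log law: V ∝ ln(z/z₀). From the pair, with r = V₁/V₂ = 0.69144,
ln z₀ = (ln z₁ − r·ln z₂)/(1 − r) = (2.9957 − 0.69144×4.9200)/0.30856 = -1.3163 → z₀ = 0.2681 m
V₃ = V₁ · ln(z₃/z₀)/ln(z₁/z₀) = 16.0 × 6.5738/4.3120 = 24.3924 m/s

24.4 m/s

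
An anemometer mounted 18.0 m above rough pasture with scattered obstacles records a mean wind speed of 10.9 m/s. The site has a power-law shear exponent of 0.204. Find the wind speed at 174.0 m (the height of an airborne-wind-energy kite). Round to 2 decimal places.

17.32 m/s

Power-law profile: V₂ = V₁ · (z₂/z₁)^α
V₂ = 10.9 × (174.0/18.0)^0.204 = 10.9 × (9.6667)^0.204
    = 10.9 × 1.5885 = 17.3150 m/s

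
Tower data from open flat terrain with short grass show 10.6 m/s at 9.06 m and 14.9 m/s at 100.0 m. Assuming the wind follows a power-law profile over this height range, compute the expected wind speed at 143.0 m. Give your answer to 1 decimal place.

15.7 m/s

First find α: α = ln(V₂/V₁)/ln(z₂/z₁) = ln(14.9/10.6)/ln(100.0/9.06) = 0.34051/2.40130 = 0.1418
Extrapolate from 100.0 m to 143.0 m: V₃ = 14.9 × (143.0/100.0)^0.1418 = 14.9 × 1.0520 = 15.6752 m/s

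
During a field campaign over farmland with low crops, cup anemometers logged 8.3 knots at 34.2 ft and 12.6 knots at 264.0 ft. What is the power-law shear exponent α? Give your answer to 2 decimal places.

α ≈ 0.20

Power law: V₂/V₁ = (z₂/z₁)^α ⇒ α = ln(V₂/V₁) / ln(z₂/z₁)
α = ln(12.6/8.3) / ln(264.0/34.2) = ln(1.5181) / ln(7.7193)
  = 0.41744 / 2.04372 = 0.20426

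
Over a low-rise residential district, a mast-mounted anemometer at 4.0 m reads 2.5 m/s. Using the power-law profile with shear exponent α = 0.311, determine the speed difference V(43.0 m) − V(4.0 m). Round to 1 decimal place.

Power law: V₂ = V₁ · (z₂/z₁)^α = 2.5 × (10.7500)^0.311 = 5.2325 m/s
ΔV = 5.2325 − 2.5 = 2.7325 m/s

2.7 m/s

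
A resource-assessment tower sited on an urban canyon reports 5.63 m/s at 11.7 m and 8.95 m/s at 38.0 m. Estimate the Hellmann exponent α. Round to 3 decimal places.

Power law: V₂/V₁ = (z₂/z₁)^α ⇒ α = ln(V₂/V₁) / ln(z₂/z₁)
α = ln(8.95/5.63) / ln(38.0/11.7) = ln(1.5897) / ln(3.2479)
  = 0.46354 / 1.17800 = 0.39350

α ≈ 0.394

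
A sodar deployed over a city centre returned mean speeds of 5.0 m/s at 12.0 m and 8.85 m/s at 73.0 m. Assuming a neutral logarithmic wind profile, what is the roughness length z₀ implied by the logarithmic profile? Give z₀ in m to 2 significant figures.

Log law: V(z) ∝ ln(z/z₀). With r = V₁/V₂ = 5.0/8.85 = 0.56497,
r · ln(z₂/z₀) = ln(z₁/z₀) ⇒ ln z₀ = (ln z₁ − r·ln z₂)/(1 − r)
ln z₀ = (2.48491 − 0.56497×4.29046) / 0.43503 = 0.1400
z₀ = exp(0.1400) = 1.150 m

z₀ ≈ 1.2 m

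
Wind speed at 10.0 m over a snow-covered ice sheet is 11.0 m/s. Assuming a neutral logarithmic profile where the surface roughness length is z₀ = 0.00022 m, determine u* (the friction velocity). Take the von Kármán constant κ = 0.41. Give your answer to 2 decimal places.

Log law: V(z) = (u*/κ) · ln(z/z₀) ⇒ u* = κ · V / ln(z/z₀)
u* = 0.41 × 11.0 / ln(10.0/0.00022) = 0.41 × 11.0 / 10.7245
   = 4.5100 / 10.7245 = 0.4205 m/s

u* ≈ 0.42 m/s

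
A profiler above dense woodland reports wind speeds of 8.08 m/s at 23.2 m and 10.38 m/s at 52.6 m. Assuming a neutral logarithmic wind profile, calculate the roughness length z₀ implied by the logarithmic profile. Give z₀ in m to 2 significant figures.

Log law: V(z) ∝ ln(z/z₀). With r = V₁/V₂ = 8.08/10.38 = 0.77842,
r · ln(z₂/z₀) = ln(z₁/z₀) ⇒ ln z₀ = (ln z₁ − r·ln z₂)/(1 − r)
ln z₀ = (3.14415 − 0.77842×3.96272) / 0.22158 = 0.2685
z₀ = exp(0.2685) = 1.308 m

z₀ ≈ 1.3 m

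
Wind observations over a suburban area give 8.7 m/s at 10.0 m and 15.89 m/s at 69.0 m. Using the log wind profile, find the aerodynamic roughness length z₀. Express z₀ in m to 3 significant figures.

z₀ ≈ 0.966 m

Log law: V(z) ∝ ln(z/z₀). With r = V₁/V₂ = 8.7/15.89 = 0.54751,
r · ln(z₂/z₀) = ln(z₁/z₀) ⇒ ln z₀ = (ln z₁ − r·ln z₂)/(1 − r)
ln z₀ = (2.30259 − 0.54751×4.23411) / 0.45249 = -0.0346
z₀ = exp(-0.0346) = 0.9660 m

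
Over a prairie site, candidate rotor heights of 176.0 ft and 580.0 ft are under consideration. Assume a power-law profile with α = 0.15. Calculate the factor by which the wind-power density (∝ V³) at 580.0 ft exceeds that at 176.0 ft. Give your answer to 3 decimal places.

Speed ratio: V_B/V_A = (z_B/z_A)^α = (580.0/176.0)^0.15 = (3.2955)^0.15 = 1.19588
Power-density ratio: P_B/P_A = (V_B/V_A)³ = (1.19588)³ = 1.71026

1.710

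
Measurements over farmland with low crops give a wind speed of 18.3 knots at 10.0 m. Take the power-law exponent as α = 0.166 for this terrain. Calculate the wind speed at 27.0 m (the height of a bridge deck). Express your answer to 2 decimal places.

21.58 knots

Power-law profile: V₂ = V₁ · (z₂/z₁)^α
V₂ = 18.3 × (27.0/10.0)^0.166 = 18.3 × (2.7000)^0.166
    = 18.3 × 1.1793 = 21.5803 knots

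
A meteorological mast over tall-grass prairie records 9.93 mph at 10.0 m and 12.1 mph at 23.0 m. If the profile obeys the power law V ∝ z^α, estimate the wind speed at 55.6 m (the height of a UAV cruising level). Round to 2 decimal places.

First find α: α = ln(V₂/V₁)/ln(z₂/z₁) = ln(12.1/9.93)/ln(23.0/10.0) = 0.19764/0.83291 = 0.2373
Extrapolate from 23.0 m to 55.6 m: V₃ = 12.1 × (55.6/23.0)^0.2373 = 12.1 × 1.2330 = 14.9194 mph

14.92 mph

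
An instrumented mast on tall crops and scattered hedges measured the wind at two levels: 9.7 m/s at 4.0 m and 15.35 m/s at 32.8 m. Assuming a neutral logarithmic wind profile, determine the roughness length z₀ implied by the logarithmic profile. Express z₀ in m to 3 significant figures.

Log law: V(z) ∝ ln(z/z₀). With r = V₁/V₂ = 9.7/15.35 = 0.63192,
r · ln(z₂/z₀) = ln(z₁/z₀) ⇒ ln z₀ = (ln z₁ − r·ln z₂)/(1 − r)
ln z₀ = (1.38629 − 0.63192×3.49043) / 0.36808 = -2.2261
z₀ = exp(-2.2261) = 0.1079 m

z₀ ≈ 0.108 m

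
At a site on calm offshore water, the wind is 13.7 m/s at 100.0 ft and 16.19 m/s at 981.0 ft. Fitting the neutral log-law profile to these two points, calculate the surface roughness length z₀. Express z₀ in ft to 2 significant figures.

Log law: V(z) ∝ ln(z/z₀). With r = V₁/V₂ = 13.7/16.19 = 0.84620,
r · ln(z₂/z₀) = ln(z₁/z₀) ⇒ ln z₀ = (ln z₁ − r·ln z₂)/(1 − r)
ln z₀ = (4.60517 − 0.84620×6.88857) / 0.15380 = -7.9581
z₀ = exp(-7.9581) = 0.0003498 ft

z₀ ≈ 0.00035 ft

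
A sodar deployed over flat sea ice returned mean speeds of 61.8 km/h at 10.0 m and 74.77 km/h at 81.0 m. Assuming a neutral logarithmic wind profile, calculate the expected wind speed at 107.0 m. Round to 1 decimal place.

76.5 km/h

Log law: V ∝ ln(z/z₀). From the pair, with r = V₁/V₂ = 0.82653,
ln z₀ = (ln z₁ − r·ln z₂)/(1 − r) = (2.3026 − 0.82653×4.3944)/0.17347 = -7.6648 → z₀ = 0.0004690 m
V₃ = V₁ · ln(z₃/z₀)/ln(z₁/z₀) = 61.8 × 12.3376/9.9674 = 76.4960 km/h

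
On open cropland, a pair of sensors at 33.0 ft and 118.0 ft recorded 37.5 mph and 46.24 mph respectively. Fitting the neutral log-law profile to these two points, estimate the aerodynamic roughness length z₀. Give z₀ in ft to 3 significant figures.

z₀ ≈ 0.139 ft

Log law: V(z) ∝ ln(z/z₀). With r = V₁/V₂ = 37.5/46.24 = 0.81099,
r · ln(z₂/z₀) = ln(z₁/z₀) ⇒ ln z₀ = (ln z₁ − r·ln z₂)/(1 − r)
ln z₀ = (3.49651 − 0.81099×4.77068) / 0.18901 = -1.9705
z₀ = exp(-1.9705) = 0.1394 ft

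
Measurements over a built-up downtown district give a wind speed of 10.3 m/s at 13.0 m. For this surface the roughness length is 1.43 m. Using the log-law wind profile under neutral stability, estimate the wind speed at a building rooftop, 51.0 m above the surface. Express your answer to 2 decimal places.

16.68 m/s

Log law: V(z) ∝ ln(z/z₀), so V₂/V₁ = ln(z₂/z₀) / ln(z₁/z₀).
ln(51.0/1.43) = 3.5742, ln(13.0/1.43) = 2.2073
V₂ = 10.3 × 3.5742/2.2073 = 10.3 × 1.6193 = 16.6784 m/s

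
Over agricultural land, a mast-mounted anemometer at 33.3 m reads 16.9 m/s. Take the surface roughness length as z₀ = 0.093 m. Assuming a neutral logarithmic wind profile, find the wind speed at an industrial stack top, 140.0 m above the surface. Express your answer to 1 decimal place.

21.0 m/s

Log law: V(z) ∝ ln(z/z₀), so V₂/V₁ = ln(z₂/z₀) / ln(z₁/z₀).
ln(140.0/0.093) = 7.3168, ln(33.3/0.093) = 5.8807
V₂ = 16.9 × 7.3168/5.8807 = 16.9 × 1.2442 = 21.0270 m/s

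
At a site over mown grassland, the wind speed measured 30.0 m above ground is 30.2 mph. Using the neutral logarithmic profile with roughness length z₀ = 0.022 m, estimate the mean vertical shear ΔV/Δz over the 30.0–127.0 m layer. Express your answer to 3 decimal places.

0.062 mph/m

Log law: V₂ = V₁ · ln(z₂/z₀)/ln(z₁/z₀) = 30.2 × 8.6609/7.2179 = 36.2375 mph
ΔV/Δz = (36.2375 − 30.2)/(127.0 − 30.0) = 6.0375/97.0000 = 0.06224 mph/m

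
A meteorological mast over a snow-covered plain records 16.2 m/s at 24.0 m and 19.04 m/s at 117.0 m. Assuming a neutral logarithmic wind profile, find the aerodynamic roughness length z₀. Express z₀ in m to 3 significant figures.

z₀ ≈ 0.00286 m

Log law: V(z) ∝ ln(z/z₀). With r = V₁/V₂ = 16.2/19.04 = 0.85084,
r · ln(z₂/z₀) = ln(z₁/z₀) ⇒ ln z₀ = (ln z₁ − r·ln z₂)/(1 − r)
ln z₀ = (3.17805 − 0.85084×4.76217) / 0.14916 = -5.8581
z₀ = exp(-5.8581) = 0.002857 m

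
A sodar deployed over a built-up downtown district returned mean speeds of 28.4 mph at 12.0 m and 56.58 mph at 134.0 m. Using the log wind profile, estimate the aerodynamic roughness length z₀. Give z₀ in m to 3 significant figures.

Log law: V(z) ∝ ln(z/z₀). With r = V₁/V₂ = 28.4/56.58 = 0.50194,
r · ln(z₂/z₀) = ln(z₁/z₀) ⇒ ln z₀ = (ln z₁ − r·ln z₂)/(1 − r)
ln z₀ = (2.48491 − 0.50194×4.89784) / 0.49806 = 0.0531
z₀ = exp(0.0531) = 1.055 m

z₀ ≈ 1.05 m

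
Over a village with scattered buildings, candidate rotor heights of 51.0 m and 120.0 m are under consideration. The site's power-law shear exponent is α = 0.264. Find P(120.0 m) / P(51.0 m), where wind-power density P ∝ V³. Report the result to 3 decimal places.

Speed ratio: V_B/V_A = (z_B/z_A)^α = (120.0/51.0)^0.264 = (2.3529)^0.264 = 1.25345
Power-density ratio: P_B/P_A = (V_B/V_A)³ = (1.25345)³ = 1.96932

1.969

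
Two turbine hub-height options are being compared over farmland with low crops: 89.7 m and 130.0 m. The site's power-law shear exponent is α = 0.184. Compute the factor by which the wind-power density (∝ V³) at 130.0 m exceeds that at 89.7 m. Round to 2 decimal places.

Speed ratio: V_B/V_A = (z_B/z_A)^α = (130.0/89.7)^0.184 = (1.4493)^0.184 = 1.07066
Power-density ratio: P_B/P_A = (V_B/V_A)³ = (1.07066)³ = 1.22731

1.23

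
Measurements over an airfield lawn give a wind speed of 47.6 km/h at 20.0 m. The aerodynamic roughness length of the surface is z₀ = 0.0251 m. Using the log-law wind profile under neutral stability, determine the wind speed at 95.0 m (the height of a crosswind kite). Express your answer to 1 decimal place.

Log law: V(z) ∝ ln(z/z₀), so V₂/V₁ = ln(z₂/z₀) / ln(z₁/z₀).
ln(95.0/0.0251) = 8.2388, ln(20.0/0.0251) = 6.6806
V₂ = 47.6 × 8.2388/6.6806 = 47.6 × 1.2332 = 58.7019 km/h

58.7 km/h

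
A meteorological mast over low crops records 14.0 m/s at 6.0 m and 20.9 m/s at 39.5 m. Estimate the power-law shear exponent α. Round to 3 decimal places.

α ≈ 0.213

Power law: V₂/V₁ = (z₂/z₁)^α ⇒ α = ln(V₂/V₁) / ln(z₂/z₁)
α = ln(20.9/14.0) / ln(39.5/6.0) = ln(1.4929) / ln(6.5833)
  = 0.40069 / 1.88454 = 0.21262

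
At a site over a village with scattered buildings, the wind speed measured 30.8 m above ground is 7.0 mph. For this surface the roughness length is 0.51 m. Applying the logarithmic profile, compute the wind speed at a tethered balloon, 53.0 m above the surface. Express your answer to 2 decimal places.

Log law: V(z) ∝ ln(z/z₀), so V₂/V₁ = ln(z₂/z₀) / ln(z₁/z₀).
ln(53.0/0.51) = 4.6436, ln(30.8/0.51) = 4.1009
V₂ = 7.0 × 4.6436/4.1009 = 7.0 × 1.1324 = 7.9265 mph

7.93 mph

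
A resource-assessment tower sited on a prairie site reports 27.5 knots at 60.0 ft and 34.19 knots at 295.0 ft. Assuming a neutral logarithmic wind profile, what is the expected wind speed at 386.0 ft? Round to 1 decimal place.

Log law: V ∝ ln(z/z₀). From the pair, with r = V₁/V₂ = 0.80433,
ln z₀ = (ln z₁ − r·ln z₂)/(1 − r) = (4.0943 − 0.80433×5.6870)/0.19567 = -2.4523 → z₀ = 0.08609 ft
V₃ = V₁ · ln(z₃/z₀)/ln(z₁/z₀) = 27.5 × 8.4082/6.5467 = 35.3194 knots

35.3 knots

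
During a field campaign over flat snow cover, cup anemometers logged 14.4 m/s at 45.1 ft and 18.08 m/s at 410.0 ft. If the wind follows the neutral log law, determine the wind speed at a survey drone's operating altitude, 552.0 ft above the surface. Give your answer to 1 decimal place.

18.6 m/s

Log law: V ∝ ln(z/z₀). From the pair, with r = V₁/V₂ = 0.79646,
ln z₀ = (ln z₁ − r·ln z₂)/(1 − r) = (3.8089 − 0.79646×6.0162)/0.20354 = -4.8283 → z₀ = 0.008000 ft
V₃ = V₁ · ln(z₃/z₀)/ln(z₁/z₀) = 14.4 × 11.1418/8.6372 = 18.5758 m/s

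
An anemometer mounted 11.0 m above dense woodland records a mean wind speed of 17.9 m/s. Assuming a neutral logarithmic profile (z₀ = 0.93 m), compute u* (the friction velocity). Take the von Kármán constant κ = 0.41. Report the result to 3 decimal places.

Log law: V(z) = (u*/κ) · ln(z/z₀) ⇒ u* = κ · V / ln(z/z₀)
u* = 0.41 × 17.9 / ln(11.0/0.93) = 0.41 × 17.9 / 2.4705
   = 7.3390 / 2.4705 = 2.9707 m/s

u* ≈ 2.971 m/s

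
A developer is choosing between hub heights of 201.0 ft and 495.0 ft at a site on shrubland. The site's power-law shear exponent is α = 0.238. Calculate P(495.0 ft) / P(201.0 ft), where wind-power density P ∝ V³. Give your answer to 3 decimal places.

Speed ratio: V_B/V_A = (z_B/z_A)^α = (495.0/201.0)^0.238 = (2.4627)^0.238 = 1.23924
Power-density ratio: P_B/P_A = (V_B/V_A)³ = (1.23924)³ = 1.90312

1.903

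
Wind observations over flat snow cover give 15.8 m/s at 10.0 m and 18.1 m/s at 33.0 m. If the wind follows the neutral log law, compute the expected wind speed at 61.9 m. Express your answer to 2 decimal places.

Log law: V ∝ ln(z/z₀). From the pair, with r = V₁/V₂ = 0.87293,
ln z₀ = (ln z₁ − r·ln z₂)/(1 − r) = (2.3026 − 0.87293×3.4965)/0.12707 = -5.8991 → z₀ = 0.002742 m
V₃ = V₁ · ln(z₃/z₀)/ln(z₁/z₀) = 15.8 × 10.0247/8.2017 = 19.3117 m/s

19.31 m/s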